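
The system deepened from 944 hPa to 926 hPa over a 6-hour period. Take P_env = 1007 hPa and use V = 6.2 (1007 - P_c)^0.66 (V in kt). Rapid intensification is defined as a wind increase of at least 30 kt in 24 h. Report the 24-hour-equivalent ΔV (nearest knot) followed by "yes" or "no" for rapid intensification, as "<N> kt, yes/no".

69 kt, yes

V₁: ΔP = 63, V ≈ 6.2 × 63^0.66 ≈ 95.49 kt.
V₂: ΔP = 81, V ≈ 6.2 × 81^0.66 ≈ 112.72 kt.
ΔV over 6 h = 17.23 kt → 24 h equivalent = 17.23 × 24/6 ≈ 68.92 kt.
69 kt ≥ 30 kt ⇒ rapid intensification.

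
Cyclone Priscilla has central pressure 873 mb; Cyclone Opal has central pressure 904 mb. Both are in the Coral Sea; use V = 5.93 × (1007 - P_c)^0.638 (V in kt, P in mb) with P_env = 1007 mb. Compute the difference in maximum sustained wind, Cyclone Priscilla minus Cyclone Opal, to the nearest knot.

Cyclone Priscilla: ΔP = 134; V ≈ 5.93 × 134^0.638 ≈ 134.94 kt.
Cyclone Opal: ΔP = 103; V ≈ 5.93 × 103^0.638 ≈ 114.09 kt.
Difference ≈ 134.94 − 114.09 = 20.85 → 21 kt.

21 kt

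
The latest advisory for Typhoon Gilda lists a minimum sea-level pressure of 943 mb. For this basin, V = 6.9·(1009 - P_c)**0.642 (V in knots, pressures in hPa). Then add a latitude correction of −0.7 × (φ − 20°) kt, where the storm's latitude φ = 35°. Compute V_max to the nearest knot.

91 kt

ΔP = 1009 − 943 = 66 mb.
66^0.642 ≈ 14.728.
V ≈ 6.9 × 14.728 ≈ 101.6 kt.
Latitude correction: −0.7 × (35 − 20) = -10.5 kt.
Corrected V ≈ 91.1 kt → 91 kt.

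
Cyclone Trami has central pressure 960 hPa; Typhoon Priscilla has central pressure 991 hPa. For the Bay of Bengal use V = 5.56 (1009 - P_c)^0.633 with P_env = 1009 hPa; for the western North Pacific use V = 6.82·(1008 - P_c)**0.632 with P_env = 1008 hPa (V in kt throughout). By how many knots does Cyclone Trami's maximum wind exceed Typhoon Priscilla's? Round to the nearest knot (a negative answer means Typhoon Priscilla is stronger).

24 kt

Cyclone Trami: ΔP = 49; V ≈ 5.56 × 49^0.633 ≈ 65.31 kt.
Typhoon Priscilla: ΔP = 17; V ≈ 6.82 × 17^0.632 ≈ 40.87 kt.
Difference ≈ 65.31 − 40.87 = 24.44 → 24 kt.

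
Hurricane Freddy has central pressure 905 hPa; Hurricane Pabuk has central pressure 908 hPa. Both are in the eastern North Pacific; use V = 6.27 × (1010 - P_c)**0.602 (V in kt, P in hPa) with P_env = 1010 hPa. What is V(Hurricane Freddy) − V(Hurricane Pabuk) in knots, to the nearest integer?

2 kt

Hurricane Freddy: ΔP = 105; V ≈ 6.27 × 105^0.602 ≈ 103.28 kt.
Hurricane Pabuk: ΔP = 102; V ≈ 6.27 × 102^0.602 ≈ 101.50 kt.
Difference ≈ 103.28 − 101.50 = 1.78 → 2 kt.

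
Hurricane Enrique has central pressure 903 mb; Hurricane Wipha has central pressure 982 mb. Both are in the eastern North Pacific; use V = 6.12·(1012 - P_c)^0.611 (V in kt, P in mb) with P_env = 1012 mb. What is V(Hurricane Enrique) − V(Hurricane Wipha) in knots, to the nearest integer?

59 kt

Hurricane Enrique: ΔP = 109; V ≈ 6.12 × 109^0.611 ≈ 107.55 kt.
Hurricane Wipha: ΔP = 30; V ≈ 6.12 × 30^0.611 ≈ 48.90 kt.
Difference ≈ 107.55 − 48.90 = 58.65 → 59 kt.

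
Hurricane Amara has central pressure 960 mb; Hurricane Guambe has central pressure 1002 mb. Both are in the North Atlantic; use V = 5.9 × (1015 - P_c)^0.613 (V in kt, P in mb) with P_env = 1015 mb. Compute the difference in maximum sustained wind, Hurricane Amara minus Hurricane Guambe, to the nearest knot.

40 kt

Hurricane Amara: ΔP = 55; V ≈ 5.9 × 55^0.613 ≈ 68.82 kt.
Hurricane Guambe: ΔP = 13; V ≈ 5.9 × 13^0.613 ≈ 28.42 kt.
Difference ≈ 68.82 − 28.42 = 40.40 → 40 kt.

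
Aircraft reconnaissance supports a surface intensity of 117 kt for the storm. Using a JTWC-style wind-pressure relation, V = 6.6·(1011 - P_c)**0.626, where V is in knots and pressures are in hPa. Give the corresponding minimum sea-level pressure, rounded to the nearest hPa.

912 hPa

ΔP = (V / 6.6)^(1/0.626) = (117/6.6)^1.597.
117/6.6 = 17.727; 17.727^1.597 ≈ 98.77 hPa.
P_c = 1011 − 98.77 = 912.23 ≈ 912 hPa.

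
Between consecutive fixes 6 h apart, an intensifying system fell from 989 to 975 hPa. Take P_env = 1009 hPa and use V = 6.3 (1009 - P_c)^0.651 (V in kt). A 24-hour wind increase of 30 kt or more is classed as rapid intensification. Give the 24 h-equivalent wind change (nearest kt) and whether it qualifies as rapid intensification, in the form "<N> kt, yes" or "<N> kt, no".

73 kt, yes

V₁: ΔP = 20, V ≈ 6.3 × 20^0.651 ≈ 44.29 kt.
V₂: ΔP = 34, V ≈ 6.3 × 34^0.651 ≈ 62.57 kt.
ΔV over 6 h = 18.28 kt → 24 h equivalent = 18.28 × 24/6 ≈ 73.12 kt.
73 kt ≥ 30 kt ⇒ rapid intensification.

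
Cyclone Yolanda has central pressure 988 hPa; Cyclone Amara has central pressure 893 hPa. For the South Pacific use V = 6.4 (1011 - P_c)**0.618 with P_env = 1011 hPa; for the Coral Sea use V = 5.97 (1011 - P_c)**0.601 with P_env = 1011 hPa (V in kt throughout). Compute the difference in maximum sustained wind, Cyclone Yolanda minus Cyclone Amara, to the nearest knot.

-61 kt

Cyclone Yolanda: ΔP = 23; V ≈ 6.4 × 23^0.618 ≈ 44.44 kt.
Cyclone Amara: ΔP = 118; V ≈ 5.97 × 118^0.601 ≈ 105.00 kt.
Difference ≈ 44.44 − 105.00 = -60.56 → -61 kt.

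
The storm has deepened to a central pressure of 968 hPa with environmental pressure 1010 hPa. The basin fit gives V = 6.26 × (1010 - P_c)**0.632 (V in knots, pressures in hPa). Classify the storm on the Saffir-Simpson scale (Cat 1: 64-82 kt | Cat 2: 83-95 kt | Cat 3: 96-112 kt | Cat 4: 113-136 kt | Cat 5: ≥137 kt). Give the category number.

1

ΔP = 1010 − 968 = 42 hPa.
V ≈ 6.26 × 42^0.632 = 6.26 × 10.61 ≈ 66 kt.
66 kt falls in the Category 1 band.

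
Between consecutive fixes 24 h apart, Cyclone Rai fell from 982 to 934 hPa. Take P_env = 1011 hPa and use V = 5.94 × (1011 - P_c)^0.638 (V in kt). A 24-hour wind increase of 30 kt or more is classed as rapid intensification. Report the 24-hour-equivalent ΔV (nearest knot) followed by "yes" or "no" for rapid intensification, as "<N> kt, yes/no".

44 kt, yes

V₁: ΔP = 29, V ≈ 5.94 × 29^0.638 ≈ 50.91 kt.
V₂: ΔP = 77, V ≈ 5.94 × 77^0.638 ≈ 94.92 kt.
ΔV over 24 h = 44.01 kt → 24 h equivalent = 44.01 × 24/24 ≈ 44.01 kt.
44 kt ≥ 30 kt ⇒ rapid intensification.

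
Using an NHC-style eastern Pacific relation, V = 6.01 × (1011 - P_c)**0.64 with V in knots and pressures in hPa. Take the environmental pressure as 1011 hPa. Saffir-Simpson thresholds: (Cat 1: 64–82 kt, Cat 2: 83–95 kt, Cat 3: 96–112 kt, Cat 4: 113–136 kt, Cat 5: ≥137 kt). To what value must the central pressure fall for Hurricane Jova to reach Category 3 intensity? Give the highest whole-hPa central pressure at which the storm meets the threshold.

935 hPa

Category 3 begins at V = 96 kt.
Required ΔP = (96/6.01)^(1/0.64) = 15.973^1.562 ≈ 75.91 hPa.
P_c ≤ 1011 − 75.91 = 935.09, so the highest integer P_c is 935 hPa.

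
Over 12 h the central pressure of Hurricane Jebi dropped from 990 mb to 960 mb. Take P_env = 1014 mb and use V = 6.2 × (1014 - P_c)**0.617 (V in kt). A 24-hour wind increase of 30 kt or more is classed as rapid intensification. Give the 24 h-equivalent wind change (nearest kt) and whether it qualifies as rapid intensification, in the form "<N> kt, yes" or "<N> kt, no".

57 kt, yes

V₁: ΔP = 24, V ≈ 6.2 × 24^0.617 ≈ 44.05 kt.
V₂: ΔP = 54, V ≈ 6.2 × 54^0.617 ≈ 72.66 kt.
ΔV over 12 h = 28.61 kt → 24 h equivalent = 28.61 × 24/12 ≈ 57.22 kt.
57 kt ≥ 30 kt ⇒ rapid intensification.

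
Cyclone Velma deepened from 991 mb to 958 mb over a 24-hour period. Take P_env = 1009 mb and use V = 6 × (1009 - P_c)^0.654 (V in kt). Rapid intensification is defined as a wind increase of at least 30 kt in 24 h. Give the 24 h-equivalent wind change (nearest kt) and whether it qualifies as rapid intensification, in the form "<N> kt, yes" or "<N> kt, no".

39 kt, yes

V₁: ΔP = 18, V ≈ 6 × 18^0.654 ≈ 39.73 kt.
V₂: ΔP = 51, V ≈ 6 × 51^0.654 ≈ 78.51 kt.
ΔV over 24 h = 38.78 kt → 24 h equivalent = 38.78 × 24/24 ≈ 38.78 kt.
39 kt ≥ 30 kt ⇒ rapid intensification.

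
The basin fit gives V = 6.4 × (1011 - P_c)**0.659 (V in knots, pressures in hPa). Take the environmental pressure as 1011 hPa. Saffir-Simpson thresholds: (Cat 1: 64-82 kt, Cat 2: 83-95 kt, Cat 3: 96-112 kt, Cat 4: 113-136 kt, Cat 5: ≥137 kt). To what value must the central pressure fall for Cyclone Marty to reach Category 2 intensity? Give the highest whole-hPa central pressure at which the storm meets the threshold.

Category 2 begins at V = 83 kt.
Required ΔP = (83/6.4)^(1/0.659) = 12.969^1.517 ≈ 48.84 hPa.
P_c ≤ 1011 − 48.84 = 962.16, so the highest integer P_c is 962 hPa.

962 hPa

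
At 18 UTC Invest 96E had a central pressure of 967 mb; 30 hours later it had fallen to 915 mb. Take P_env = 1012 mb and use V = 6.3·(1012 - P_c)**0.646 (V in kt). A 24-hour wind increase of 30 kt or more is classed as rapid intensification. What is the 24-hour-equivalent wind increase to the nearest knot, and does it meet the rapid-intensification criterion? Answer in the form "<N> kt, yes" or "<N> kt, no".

V₁: ΔP = 45, V ≈ 6.3 × 45^0.646 ≈ 73.67 kt.
V₂: ΔP = 97, V ≈ 6.3 × 97^0.646 ≈ 121.00 kt.
ΔV over 30 h = 47.33 kt → 24 h equivalent = 47.33 × 24/30 ≈ 37.86 kt.
38 kt ≥ 30 kt ⇒ rapid intensification.

38 kt, yes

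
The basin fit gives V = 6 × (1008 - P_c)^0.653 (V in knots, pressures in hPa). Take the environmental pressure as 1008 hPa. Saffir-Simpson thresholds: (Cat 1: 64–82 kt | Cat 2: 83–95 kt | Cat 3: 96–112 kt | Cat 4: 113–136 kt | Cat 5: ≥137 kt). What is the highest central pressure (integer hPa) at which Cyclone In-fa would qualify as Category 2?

952 hPa

Category 2 begins at V = 83 kt.
Required ΔP = (83/6)^(1/0.653) = 13.833^1.531 ≈ 55.87 hPa.
P_c ≤ 1008 − 55.87 = 952.13, so the highest integer P_c is 952 hPa.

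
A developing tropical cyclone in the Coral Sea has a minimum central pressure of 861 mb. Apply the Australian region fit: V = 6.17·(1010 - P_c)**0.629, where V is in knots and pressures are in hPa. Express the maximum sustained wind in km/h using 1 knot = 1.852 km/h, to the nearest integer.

ΔP = 1010 − 861 = 149 mb.
V ≈ 6.17 × 149^0.629 = 6.17 × 23.277 ≈ 143.621 kt.
143.621 × 1.852 ≈ 265.99 km/h → 266 km/h.

266 km/h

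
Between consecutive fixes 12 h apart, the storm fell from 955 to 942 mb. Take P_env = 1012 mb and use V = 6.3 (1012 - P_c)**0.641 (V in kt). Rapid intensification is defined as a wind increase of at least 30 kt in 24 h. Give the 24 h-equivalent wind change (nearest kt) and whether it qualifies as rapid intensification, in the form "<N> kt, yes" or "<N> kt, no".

24 kt, no

V₁: ΔP = 57, V ≈ 6.3 × 57^0.641 ≈ 84.11 kt.
V₂: ΔP = 70, V ≈ 6.3 × 70^0.641 ≈ 95.95 kt.
ΔV over 12 h = 11.84 kt → 24 h equivalent = 11.84 × 24/12 ≈ 23.68 kt.
24 kt < 30 kt ⇒ not rapid intensification.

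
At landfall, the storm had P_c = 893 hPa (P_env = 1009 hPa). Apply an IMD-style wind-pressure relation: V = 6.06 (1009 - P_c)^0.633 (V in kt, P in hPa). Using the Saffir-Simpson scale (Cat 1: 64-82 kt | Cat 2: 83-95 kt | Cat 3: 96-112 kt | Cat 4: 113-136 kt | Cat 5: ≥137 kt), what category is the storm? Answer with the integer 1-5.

ΔP = 1009 − 893 = 116 hPa.
V ≈ 6.06 × 116^0.633 = 6.06 × 20.27 ≈ 123 kt.
123 kt falls in the Category 4 band.

4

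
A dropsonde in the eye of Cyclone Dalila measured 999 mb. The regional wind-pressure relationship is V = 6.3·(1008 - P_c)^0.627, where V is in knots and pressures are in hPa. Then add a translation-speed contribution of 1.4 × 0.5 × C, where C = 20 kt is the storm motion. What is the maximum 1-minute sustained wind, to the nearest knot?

ΔP = 1008 − 999 = 9 mb.
9^0.627 ≈ 3.966.
V ≈ 6.3 × 3.966 ≈ 25.0 kt.
Translation term: 1.4 × 0.5 × 20 = 14 kt.
Corrected V ≈ 39 kt → 39 kt.

39 kt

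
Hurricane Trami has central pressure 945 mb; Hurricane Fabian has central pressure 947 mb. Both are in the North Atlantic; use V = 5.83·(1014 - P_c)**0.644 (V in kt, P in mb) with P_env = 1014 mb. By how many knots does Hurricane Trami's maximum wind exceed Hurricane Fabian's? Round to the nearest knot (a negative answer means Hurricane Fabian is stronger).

Hurricane Trami: ΔP = 69; V ≈ 5.83 × 69^0.644 ≈ 89.10 kt.
Hurricane Fabian: ΔP = 67; V ≈ 5.83 × 67^0.644 ≈ 87.43 kt.
Difference ≈ 89.10 − 87.43 = 1.67 → 2 kt.

2 kt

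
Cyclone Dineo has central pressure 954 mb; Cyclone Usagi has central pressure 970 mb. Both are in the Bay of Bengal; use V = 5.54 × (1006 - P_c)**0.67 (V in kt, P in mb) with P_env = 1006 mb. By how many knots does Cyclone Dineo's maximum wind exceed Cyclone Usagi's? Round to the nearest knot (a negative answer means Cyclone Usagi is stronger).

Cyclone Dineo: ΔP = 52; V ≈ 5.54 × 52^0.67 ≈ 78.20 kt.
Cyclone Usagi: ΔP = 36; V ≈ 5.54 × 36^0.67 ≈ 61.13 kt.
Difference ≈ 78.20 − 61.13 = 17.07 → 17 kt.

17 kt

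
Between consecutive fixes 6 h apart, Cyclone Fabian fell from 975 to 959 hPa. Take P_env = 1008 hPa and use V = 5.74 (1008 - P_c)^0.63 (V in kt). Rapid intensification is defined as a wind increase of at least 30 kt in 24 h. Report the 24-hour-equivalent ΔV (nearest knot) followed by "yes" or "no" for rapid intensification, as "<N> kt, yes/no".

V₁: ΔP = 33, V ≈ 5.74 × 33^0.63 ≈ 51.95 kt.
V₂: ΔP = 49, V ≈ 5.74 × 49^0.63 ≈ 66.64 kt.
ΔV over 6 h = 14.69 kt → 24 h equivalent = 14.69 × 24/6 ≈ 58.76 kt.
59 kt ≥ 30 kt ⇒ rapid intensification.

59 kt, yes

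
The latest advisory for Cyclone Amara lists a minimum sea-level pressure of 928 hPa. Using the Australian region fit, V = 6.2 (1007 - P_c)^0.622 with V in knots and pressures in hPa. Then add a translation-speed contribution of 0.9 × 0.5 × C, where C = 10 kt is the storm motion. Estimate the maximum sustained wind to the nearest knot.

ΔP = 1007 − 928 = 79 hPa.
79^0.622 ≈ 15.147.
V ≈ 6.2 × 15.147 ≈ 93.9 kt.
Translation term: 0.9 × 0.5 × 10 = 4.5 kt.
Corrected V ≈ 98.4 kt → 98 kt.

98 kt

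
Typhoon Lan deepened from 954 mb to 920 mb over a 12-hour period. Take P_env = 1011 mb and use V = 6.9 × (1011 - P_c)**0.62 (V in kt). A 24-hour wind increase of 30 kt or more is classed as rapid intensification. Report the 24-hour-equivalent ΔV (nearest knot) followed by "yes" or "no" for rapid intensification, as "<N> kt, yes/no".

57 kt, yes

V₁: ΔP = 57, V ≈ 6.9 × 57^0.62 ≈ 84.62 kt.
V₂: ΔP = 91, V ≈ 6.9 × 91^0.62 ≈ 113.10 kt.
ΔV over 12 h = 28.48 kt → 24 h equivalent = 28.48 × 24/12 ≈ 56.96 kt.
57 kt ≥ 30 kt ⇒ rapid intensification.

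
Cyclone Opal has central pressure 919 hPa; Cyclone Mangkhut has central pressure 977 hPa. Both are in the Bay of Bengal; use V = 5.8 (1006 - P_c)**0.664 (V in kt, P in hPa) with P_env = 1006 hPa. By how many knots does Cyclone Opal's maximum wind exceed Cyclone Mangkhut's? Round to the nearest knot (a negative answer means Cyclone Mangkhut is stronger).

58 kt

Cyclone Opal: ΔP = 87; V ≈ 5.8 × 87^0.664 ≈ 112.53 kt.
Cyclone Mangkhut: ΔP = 29; V ≈ 5.8 × 29^0.664 ≈ 54.26 kt.
Difference ≈ 112.53 − 54.26 = 58.27 → 58 kt.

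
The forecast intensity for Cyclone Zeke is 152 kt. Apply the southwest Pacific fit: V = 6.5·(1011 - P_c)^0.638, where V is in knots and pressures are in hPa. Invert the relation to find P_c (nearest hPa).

871 hPa

ΔP = (V / 6.5)^(1/0.638) = (152/6.5)^1.567.
152/6.5 = 23.385; 23.385^1.567 ≈ 139.85 hPa.
P_c = 1011 − 139.85 = 871.15 ≈ 871 hPa.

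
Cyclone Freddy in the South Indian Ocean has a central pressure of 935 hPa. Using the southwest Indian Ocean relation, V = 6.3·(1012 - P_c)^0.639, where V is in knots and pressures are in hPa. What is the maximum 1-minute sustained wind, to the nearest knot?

ΔP = 1012 − 935 = 77 hPa.
77^0.639 ≈ 16.050.
V ≈ 6.3 × 16.050 ≈ 101.1 kt.

101 kt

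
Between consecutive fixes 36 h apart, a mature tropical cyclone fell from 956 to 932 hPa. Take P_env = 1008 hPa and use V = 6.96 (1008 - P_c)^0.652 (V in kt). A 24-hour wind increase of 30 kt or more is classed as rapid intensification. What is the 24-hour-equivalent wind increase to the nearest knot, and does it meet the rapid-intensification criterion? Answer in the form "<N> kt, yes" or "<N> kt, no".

17 kt, no

V₁: ΔP = 52, V ≈ 6.96 × 52^0.652 ≈ 91.50 kt.
V₂: ΔP = 76, V ≈ 6.96 × 76^0.652 ≈ 117.19 kt.
ΔV over 36 h = 25.69 kt → 24 h equivalent = 25.69 × 24/36 ≈ 17.13 kt.
17 kt < 30 kt ⇒ not rapid intensification.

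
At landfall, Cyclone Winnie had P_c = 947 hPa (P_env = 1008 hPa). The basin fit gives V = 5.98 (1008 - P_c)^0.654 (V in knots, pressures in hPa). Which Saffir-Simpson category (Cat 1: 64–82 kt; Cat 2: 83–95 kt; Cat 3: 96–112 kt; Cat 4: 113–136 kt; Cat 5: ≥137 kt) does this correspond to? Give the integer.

2

ΔP = 1008 − 947 = 61 hPa.
V ≈ 5.98 × 61^0.654 = 5.98 × 14.71 ≈ 88 kt.
88 kt falls in the Category 2 band.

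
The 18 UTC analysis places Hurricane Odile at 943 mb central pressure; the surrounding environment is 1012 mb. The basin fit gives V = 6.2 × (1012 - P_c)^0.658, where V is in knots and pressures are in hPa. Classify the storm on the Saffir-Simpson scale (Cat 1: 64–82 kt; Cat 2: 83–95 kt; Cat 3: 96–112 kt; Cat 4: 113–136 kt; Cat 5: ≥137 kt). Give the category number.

3

ΔP = 1012 − 943 = 69 mb.
V ≈ 6.2 × 69^0.658 = 6.2 × 16.22 ≈ 101 kt.
101 kt falls in the Category 3 band.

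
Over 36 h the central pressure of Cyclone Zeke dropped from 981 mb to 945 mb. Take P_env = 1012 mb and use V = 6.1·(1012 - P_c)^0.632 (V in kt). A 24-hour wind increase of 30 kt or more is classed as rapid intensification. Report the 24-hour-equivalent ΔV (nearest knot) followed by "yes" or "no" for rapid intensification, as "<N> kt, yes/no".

22 kt, no

V₁: ΔP = 31, V ≈ 6.1 × 31^0.632 ≈ 53.44 kt.
V₂: ΔP = 67, V ≈ 6.1 × 67^0.632 ≈ 86.98 kt.
ΔV over 36 h = 33.54 kt → 24 h equivalent = 33.54 × 24/36 ≈ 22.36 kt.
22 kt < 30 kt ⇒ not rapid intensification.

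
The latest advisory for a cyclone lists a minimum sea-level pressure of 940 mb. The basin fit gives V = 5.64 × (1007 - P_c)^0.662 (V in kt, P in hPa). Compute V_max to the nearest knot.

ΔP = 1007 − 940 = 67 mb.
67^0.662 ≈ 16.176.
V ≈ 5.64 × 16.176 ≈ 91.2 kt.

91 kt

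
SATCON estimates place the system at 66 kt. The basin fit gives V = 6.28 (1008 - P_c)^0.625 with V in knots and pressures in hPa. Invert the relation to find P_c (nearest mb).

ΔP = (V / 6.28)^(1/0.625) = (66/6.28)^1.600.
66/6.28 = 10.510; 10.510^1.600 ≈ 43.11 mb.
P_c = 1008 − 43.11 = 964.89 ≈ 965 mb.

965 mb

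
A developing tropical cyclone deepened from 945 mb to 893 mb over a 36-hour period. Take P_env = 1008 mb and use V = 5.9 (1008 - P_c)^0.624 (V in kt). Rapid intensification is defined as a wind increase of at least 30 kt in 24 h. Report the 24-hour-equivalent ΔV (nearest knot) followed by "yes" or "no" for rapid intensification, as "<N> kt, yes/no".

24 kt, no

V₁: ΔP = 63, V ≈ 5.9 × 63^0.624 ≈ 78.28 kt.
V₂: ΔP = 115, V ≈ 5.9 × 115^0.624 ≈ 113.95 kt.
ΔV over 36 h = 35.67 kt → 24 h equivalent = 35.67 × 24/36 ≈ 23.78 kt.
24 kt < 30 kt ⇒ not rapid intensification.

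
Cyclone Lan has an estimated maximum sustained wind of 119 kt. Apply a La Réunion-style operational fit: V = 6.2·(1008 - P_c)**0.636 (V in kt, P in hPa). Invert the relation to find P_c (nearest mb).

ΔP = (V / 6.2)^(1/0.636) = (119/6.2)^1.572.
119/6.2 = 19.194; 19.194^1.572 ≈ 104.12 mb.
P_c = 1008 − 104.12 = 903.88 ≈ 904 mb.

904 mb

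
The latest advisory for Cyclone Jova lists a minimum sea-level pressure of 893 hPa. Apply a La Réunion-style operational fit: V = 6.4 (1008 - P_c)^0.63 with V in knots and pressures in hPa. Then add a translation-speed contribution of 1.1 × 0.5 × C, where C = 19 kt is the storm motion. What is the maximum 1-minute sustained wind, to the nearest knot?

138 kt

ΔP = 1008 − 893 = 115 hPa.
115^0.63 ≈ 19.872.
V ≈ 6.4 × 19.872 ≈ 127.2 kt.
Translation term: 1.1 × 0.5 × 19 = 10.45 kt.
Corrected V ≈ 137.65 kt → 138 kt.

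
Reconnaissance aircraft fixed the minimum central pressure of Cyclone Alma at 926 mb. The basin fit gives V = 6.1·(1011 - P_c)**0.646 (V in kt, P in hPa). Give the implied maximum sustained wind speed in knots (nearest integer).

ΔP = 1011 − 926 = 85 mb.
85^0.646 ≈ 17.636.
V ≈ 6.1 × 17.636 ≈ 107.6 kt.

108 kt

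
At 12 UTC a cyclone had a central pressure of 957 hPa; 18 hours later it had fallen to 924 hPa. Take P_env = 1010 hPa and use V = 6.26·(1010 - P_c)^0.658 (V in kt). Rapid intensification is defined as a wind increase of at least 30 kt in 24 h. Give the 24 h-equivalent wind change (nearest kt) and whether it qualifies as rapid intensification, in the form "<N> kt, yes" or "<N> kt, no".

43 kt, yes

V₁: ΔP = 53, V ≈ 6.26 × 53^0.658 ≈ 85.34 kt.
V₂: ΔP = 86, V ≈ 6.26 × 86^0.658 ≈ 117.35 kt.
ΔV over 18 h = 32.01 kt → 24 h equivalent = 32.01 × 24/18 ≈ 42.68 kt.
43 kt ≥ 30 kt ⇒ rapid intensification.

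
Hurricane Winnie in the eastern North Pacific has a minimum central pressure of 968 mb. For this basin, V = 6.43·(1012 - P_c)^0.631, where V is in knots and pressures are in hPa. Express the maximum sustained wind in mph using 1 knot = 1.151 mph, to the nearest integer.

ΔP = 1012 − 968 = 44 mb.
V ≈ 6.43 × 44^0.631 = 6.43 × 10.890 ≈ 70.021 kt.
70.021 × 1.151 ≈ 80.59 mph → 81 mph.

81 mph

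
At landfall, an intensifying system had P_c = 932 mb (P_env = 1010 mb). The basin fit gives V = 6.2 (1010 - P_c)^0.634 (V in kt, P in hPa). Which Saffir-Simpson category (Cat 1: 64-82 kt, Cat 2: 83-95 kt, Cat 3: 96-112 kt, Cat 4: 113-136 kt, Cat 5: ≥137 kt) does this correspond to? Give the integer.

3

ΔP = 1010 − 932 = 78 mb.
V ≈ 6.2 × 78^0.634 = 6.2 × 15.83 ≈ 98 kt.
98 kt falls in the Category 3 band.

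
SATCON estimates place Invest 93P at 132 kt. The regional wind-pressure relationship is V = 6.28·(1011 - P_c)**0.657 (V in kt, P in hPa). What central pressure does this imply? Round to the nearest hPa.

908 hPa

ΔP = (V / 6.28)^(1/0.657) = (132/6.28)^1.522.
132/6.28 = 21.019; 21.019^1.522 ≈ 103.07 hPa.
P_c = 1011 − 103.07 = 907.93 ≈ 908 hPa.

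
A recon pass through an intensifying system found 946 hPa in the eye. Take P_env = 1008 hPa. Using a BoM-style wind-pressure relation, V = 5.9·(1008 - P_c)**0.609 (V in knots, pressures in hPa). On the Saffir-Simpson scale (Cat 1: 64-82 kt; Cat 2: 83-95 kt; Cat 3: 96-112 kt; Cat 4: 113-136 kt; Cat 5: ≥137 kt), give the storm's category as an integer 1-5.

1

ΔP = 1008 − 946 = 62 hPa.
V ≈ 5.9 × 62^0.609 = 5.9 × 12.35 ≈ 73 kt.
73 kt falls in the Category 1 band.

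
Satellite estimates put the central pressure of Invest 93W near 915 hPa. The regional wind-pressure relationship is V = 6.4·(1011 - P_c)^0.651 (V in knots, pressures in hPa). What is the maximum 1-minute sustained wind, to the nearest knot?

125 kt

ΔP = 1011 − 915 = 96 hPa.
96^0.651 ≈ 19.519.
V ≈ 6.4 × 19.519 ≈ 124.9 kt.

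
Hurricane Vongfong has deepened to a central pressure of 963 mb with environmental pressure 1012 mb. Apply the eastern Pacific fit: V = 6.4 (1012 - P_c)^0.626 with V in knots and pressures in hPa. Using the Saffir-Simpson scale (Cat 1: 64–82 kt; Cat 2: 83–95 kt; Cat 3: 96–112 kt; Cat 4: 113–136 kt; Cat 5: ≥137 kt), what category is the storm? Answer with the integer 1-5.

ΔP = 1012 − 963 = 49 mb.
V ≈ 6.4 × 49^0.626 = 6.4 × 11.43 ≈ 73 kt.
73 kt falls in the Category 1 band.

1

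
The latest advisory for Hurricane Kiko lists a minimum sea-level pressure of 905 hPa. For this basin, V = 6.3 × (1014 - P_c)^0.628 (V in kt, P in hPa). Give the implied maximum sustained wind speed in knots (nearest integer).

120 kt

ΔP = 1014 − 905 = 109 hPa.
109^0.628 ≈ 19.033.
V ≈ 6.3 × 19.033 ≈ 119.9 kt.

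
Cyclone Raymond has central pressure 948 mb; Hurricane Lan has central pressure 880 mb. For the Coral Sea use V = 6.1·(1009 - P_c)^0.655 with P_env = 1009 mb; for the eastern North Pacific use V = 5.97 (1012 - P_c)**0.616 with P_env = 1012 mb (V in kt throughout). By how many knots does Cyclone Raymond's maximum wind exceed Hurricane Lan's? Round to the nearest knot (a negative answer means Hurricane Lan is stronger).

Cyclone Raymond: ΔP = 61; V ≈ 6.1 × 61^0.655 ≈ 90.10 kt.
Hurricane Lan: ΔP = 132; V ≈ 5.97 × 132^0.616 ≈ 120.85 kt.
Difference ≈ 90.10 − 120.85 = -30.75 → -31 kt.

-31 kt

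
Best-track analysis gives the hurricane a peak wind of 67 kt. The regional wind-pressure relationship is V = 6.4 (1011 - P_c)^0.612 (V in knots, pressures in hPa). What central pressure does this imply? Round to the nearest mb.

965 mb

ΔP = (V / 6.4)^(1/0.612) = (67/6.4)^1.634.
67/6.4 = 10.469; 10.469^1.634 ≈ 46.40 mb.
P_c = 1011 − 46.40 = 964.60 ≈ 965 mb.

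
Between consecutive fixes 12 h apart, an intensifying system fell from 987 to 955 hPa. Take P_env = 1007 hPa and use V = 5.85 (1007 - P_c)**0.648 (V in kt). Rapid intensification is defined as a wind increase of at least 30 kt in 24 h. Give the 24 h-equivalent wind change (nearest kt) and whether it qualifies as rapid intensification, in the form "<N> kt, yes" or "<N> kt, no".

70 kt, yes

V₁: ΔP = 20, V ≈ 5.85 × 20^0.648 ≈ 40.76 kt.
V₂: ΔP = 52, V ≈ 5.85 × 52^0.648 ≈ 75.71 kt.
ΔV over 12 h = 34.95 kt → 24 h equivalent = 34.95 × 24/12 ≈ 69.90 kt.
70 kt ≥ 30 kt ⇒ rapid intensification.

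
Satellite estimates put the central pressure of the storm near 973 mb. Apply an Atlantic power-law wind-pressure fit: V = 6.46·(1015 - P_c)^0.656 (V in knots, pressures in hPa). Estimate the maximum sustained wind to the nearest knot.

ΔP = 1015 − 973 = 42 mb.
42^0.656 ≈ 11.611.
V ≈ 6.46 × 11.611 ≈ 75.0 kt.

75 kt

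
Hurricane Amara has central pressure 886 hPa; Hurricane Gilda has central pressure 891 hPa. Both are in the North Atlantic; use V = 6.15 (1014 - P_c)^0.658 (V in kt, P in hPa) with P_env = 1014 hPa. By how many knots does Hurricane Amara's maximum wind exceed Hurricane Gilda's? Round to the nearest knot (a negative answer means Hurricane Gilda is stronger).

4 kt

Hurricane Amara: ΔP = 128; V ≈ 6.15 × 128^0.658 ≈ 149.77 kt.
Hurricane Gilda: ΔP = 123; V ≈ 6.15 × 123^0.658 ≈ 145.89 kt.
Difference ≈ 149.77 − 145.89 = 3.88 → 4 kt.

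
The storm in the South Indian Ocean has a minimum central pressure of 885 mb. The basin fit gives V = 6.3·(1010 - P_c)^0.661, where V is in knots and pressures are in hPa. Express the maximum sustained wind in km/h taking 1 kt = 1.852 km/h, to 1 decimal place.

283.8 km/h

ΔP = 1010 − 885 = 125 mb.
V ≈ 6.3 × 125^0.661 = 6.3 × 24.325 ≈ 153.249 kt.
153.249 × 1.852 ≈ 283.82 km/h → 283.8 km/h.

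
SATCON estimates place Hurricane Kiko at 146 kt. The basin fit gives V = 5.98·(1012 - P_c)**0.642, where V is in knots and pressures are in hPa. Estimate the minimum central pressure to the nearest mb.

867 mb

ΔP = (V / 5.98)^(1/0.642) = (146/5.98)^1.558.
146/5.98 = 24.415; 24.415^1.558 ≈ 145.03 mb.
P_c = 1012 − 145.03 = 866.97 ≈ 867 mb.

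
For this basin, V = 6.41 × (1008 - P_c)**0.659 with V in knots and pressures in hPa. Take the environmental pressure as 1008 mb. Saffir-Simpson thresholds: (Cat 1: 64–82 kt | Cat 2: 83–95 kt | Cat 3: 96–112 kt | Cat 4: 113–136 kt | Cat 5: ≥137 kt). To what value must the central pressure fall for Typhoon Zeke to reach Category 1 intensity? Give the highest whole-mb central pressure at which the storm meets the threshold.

975 mb

Category 1 begins at V = 64 kt.
Required ΔP = (64/6.41)^(1/0.659) = 9.984^1.517 ≈ 32.84 mb.
P_c ≤ 1008 − 32.84 = 975.16, so the highest integer P_c is 975 mb.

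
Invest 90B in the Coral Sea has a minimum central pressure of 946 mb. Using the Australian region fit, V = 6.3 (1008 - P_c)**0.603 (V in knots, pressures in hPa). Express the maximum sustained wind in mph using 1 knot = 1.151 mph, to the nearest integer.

ΔP = 1008 − 946 = 62 mb.
V ≈ 6.3 × 62^0.603 = 6.3 × 12.045 ≈ 75.884 kt.
75.884 × 1.151 ≈ 87.34 mph → 87 mph.

87 mph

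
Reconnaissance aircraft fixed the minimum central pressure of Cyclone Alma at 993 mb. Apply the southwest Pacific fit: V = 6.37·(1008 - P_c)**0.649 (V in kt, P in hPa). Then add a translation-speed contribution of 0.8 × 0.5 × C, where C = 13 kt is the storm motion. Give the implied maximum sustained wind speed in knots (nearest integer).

ΔP = 1008 − 993 = 15 mb.
15^0.649 ≈ 5.798.
V ≈ 6.37 × 5.798 ≈ 36.9 kt.
Translation term: 0.8 × 0.5 × 13 = 5.2 kt.
Corrected V ≈ 42.1 kt → 42 kt.

42 kt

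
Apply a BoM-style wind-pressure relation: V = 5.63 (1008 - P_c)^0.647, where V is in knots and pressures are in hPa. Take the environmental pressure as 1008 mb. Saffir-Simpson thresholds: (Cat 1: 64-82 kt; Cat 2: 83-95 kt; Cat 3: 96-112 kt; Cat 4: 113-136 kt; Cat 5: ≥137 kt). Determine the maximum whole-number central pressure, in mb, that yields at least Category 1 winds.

965 mb

Category 1 begins at V = 64 kt.
Required ΔP = (64/5.63)^(1/0.647) = 11.368^1.546 ≈ 42.82 mb.
P_c ≤ 1008 − 42.82 = 965.18, so the highest integer P_c is 965 mb.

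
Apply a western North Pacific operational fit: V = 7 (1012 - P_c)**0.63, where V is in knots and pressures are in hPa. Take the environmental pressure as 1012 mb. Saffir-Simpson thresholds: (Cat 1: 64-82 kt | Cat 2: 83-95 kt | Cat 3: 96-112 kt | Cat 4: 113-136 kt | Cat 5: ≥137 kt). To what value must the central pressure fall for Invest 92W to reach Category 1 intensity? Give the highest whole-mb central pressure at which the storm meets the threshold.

978 mb

Category 1 begins at V = 64 kt.
Required ΔP = (64/7)^(1/0.63) = 9.143^1.587 ≈ 33.54 mb.
P_c ≤ 1012 − 33.54 = 978.46, so the highest integer P_c is 978 mb.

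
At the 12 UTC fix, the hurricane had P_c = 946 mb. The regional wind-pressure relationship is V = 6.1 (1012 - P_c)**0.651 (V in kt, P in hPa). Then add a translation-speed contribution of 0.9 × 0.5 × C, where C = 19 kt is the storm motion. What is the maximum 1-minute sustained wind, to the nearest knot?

ΔP = 1012 − 946 = 66 mb.
66^0.651 ≈ 15.294.
V ≈ 6.1 × 15.294 ≈ 93.3 kt.
Translation term: 0.9 × 0.5 × 19 = 8.55 kt.
Corrected V ≈ 101.85 kt → 102 kt.

102 kt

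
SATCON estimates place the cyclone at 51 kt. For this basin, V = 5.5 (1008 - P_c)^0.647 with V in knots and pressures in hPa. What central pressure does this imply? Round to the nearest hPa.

977 hPa

ΔP = (V / 5.5)^(1/0.647) = (51/5.5)^1.546.
51/5.5 = 9.273; 9.273^1.546 ≈ 31.25 hPa.
P_c = 1008 − 31.25 = 976.75 ≈ 977 hPa.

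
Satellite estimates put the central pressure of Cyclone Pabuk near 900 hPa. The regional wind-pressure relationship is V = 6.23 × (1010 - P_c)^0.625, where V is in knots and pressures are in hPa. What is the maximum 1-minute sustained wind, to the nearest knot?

ΔP = 1010 − 900 = 110 hPa.
110^0.625 ≈ 18.874.
V ≈ 6.23 × 18.874 ≈ 117.6 kt.

118 kt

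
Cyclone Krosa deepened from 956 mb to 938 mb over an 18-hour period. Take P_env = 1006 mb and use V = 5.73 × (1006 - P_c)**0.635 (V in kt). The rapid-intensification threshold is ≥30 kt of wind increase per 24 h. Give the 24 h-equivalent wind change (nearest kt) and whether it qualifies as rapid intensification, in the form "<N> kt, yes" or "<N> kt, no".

V₁: ΔP = 50, V ≈ 5.73 × 50^0.635 ≈ 68.71 kt.
V₂: ΔP = 68, V ≈ 5.73 × 68^0.635 ≈ 83.52 kt.
ΔV over 18 h = 14.81 kt → 24 h equivalent = 14.81 × 24/18 ≈ 19.75 kt.
20 kt < 30 kt ⇒ not rapid intensification.

20 kt, no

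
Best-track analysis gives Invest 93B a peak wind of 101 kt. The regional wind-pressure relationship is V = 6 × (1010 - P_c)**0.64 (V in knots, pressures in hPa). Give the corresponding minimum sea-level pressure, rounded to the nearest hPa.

928 hPa

ΔP = (V / 6)^(1/0.64) = (101/6)^1.562.
101/6 = 16.833; 16.833^1.562 ≈ 82.39 hPa.
P_c = 1010 − 82.39 = 927.61 ≈ 928 hPa.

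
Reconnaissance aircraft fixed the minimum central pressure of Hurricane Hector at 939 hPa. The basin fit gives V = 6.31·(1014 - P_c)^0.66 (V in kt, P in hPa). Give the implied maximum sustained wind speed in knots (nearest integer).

ΔP = 1014 − 939 = 75 hPa.
75^0.66 ≈ 17.280.
V ≈ 6.31 × 17.280 ≈ 109.0 kt.

109 kt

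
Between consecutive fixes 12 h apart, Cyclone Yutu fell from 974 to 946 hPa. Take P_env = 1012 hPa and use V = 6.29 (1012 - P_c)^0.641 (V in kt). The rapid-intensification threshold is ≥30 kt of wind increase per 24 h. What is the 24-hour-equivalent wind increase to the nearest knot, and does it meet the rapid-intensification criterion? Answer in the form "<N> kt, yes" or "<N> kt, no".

55 kt, yes

V₁: ΔP = 38, V ≈ 6.29 × 38^0.641 ≈ 64.76 kt.
V₂: ΔP = 66, V ≈ 6.29 × 66^0.641 ≈ 92.25 kt.
ΔV over 12 h = 27.49 kt → 24 h equivalent = 27.49 × 24/12 ≈ 54.98 kt.
55 kt ≥ 30 kt ⇒ rapid intensification.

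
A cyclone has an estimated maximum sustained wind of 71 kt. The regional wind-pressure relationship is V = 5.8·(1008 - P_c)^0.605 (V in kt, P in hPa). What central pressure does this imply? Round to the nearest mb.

945 mb

ΔP = (V / 5.8)^(1/0.605) = (71/5.8)^1.653.
71/5.8 = 12.241; 12.241^1.653 ≈ 62.82 mb.
P_c = 1008 − 62.82 = 945.18 ≈ 945 mb.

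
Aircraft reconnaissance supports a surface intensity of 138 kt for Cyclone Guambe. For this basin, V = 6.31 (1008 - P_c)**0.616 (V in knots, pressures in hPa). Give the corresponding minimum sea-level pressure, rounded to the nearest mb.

ΔP = (V / 6.31)^(1/0.616) = (138/6.31)^1.623.
138/6.31 = 21.870; 21.870^1.623 ≈ 149.65 mb.
P_c = 1008 − 149.65 = 858.35 ≈ 858 mb.

858 mb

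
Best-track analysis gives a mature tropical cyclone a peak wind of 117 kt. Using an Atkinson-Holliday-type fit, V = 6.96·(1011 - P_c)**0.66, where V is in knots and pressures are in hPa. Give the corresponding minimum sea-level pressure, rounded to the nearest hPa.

ΔP = (V / 6.96)^(1/0.66) = (117/6.96)^1.515.
117/6.96 = 16.810; 16.810^1.515 ≈ 71.93 hPa.
P_c = 1011 − 71.93 = 939.07 ≈ 939 hPa.

939 hPa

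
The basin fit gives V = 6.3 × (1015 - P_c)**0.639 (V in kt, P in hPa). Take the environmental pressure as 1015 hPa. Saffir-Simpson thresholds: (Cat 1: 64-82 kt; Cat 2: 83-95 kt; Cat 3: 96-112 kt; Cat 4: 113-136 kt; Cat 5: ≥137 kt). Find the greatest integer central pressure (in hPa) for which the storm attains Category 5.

891 hPa

Category 5 begins at V = 137 kt.
Required ΔP = (137/6.3)^(1/0.639) = 21.746^1.565 ≈ 123.86 hPa.
P_c ≤ 1015 − 123.86 = 891.14, so the highest integer P_c is 891 hPa.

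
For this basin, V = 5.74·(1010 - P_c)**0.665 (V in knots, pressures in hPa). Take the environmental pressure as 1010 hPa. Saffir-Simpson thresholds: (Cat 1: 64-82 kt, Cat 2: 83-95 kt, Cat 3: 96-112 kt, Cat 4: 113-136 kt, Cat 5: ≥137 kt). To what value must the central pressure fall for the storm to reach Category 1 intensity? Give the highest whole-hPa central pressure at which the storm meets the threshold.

972 hPa

Category 1 begins at V = 64 kt.
Required ΔP = (64/5.74)^(1/0.665) = 11.150^1.504 ≈ 37.57 hPa.
P_c ≤ 1010 − 37.57 = 972.43, so the highest integer P_c is 972 hPa.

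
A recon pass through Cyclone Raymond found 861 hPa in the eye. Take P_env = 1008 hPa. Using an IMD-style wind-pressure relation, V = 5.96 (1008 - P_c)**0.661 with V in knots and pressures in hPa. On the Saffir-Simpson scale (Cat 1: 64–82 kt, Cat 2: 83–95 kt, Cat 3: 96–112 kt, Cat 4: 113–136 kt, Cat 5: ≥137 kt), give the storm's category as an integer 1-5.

ΔP = 1008 − 861 = 147 hPa.
V ≈ 5.96 × 147^0.661 = 5.96 × 27.08 ≈ 161 kt.
161 kt falls in the Category 5 band.

5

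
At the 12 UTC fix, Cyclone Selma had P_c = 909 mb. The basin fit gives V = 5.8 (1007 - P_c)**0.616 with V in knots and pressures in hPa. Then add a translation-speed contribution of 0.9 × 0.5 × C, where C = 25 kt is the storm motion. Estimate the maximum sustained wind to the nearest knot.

ΔP = 1007 − 909 = 98 mb.
98^0.616 ≈ 16.850.
V ≈ 5.8 × 16.850 ≈ 97.7 kt.
Translation term: 0.9 × 0.5 × 25 = 11.25 kt.
Corrected V ≈ 108.95 kt → 109 kt.

109 kt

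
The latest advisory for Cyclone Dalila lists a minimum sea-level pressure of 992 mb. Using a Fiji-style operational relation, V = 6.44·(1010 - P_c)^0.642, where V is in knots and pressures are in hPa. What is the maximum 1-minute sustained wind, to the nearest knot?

ΔP = 1010 − 992 = 18 mb.
18^0.642 ≈ 6.396.
V ≈ 6.44 × 6.396 ≈ 41.2 kt.

41 kt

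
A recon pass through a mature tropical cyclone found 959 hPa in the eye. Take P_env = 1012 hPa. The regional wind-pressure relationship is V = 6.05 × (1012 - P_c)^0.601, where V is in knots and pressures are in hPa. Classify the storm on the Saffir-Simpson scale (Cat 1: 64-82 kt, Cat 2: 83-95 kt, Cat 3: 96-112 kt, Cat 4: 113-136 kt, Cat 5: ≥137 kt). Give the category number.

1

ΔP = 1012 − 959 = 53 hPa.
V ≈ 6.05 × 53^0.601 = 6.05 × 10.87 ≈ 66 kt.
66 kt falls in the Category 1 band.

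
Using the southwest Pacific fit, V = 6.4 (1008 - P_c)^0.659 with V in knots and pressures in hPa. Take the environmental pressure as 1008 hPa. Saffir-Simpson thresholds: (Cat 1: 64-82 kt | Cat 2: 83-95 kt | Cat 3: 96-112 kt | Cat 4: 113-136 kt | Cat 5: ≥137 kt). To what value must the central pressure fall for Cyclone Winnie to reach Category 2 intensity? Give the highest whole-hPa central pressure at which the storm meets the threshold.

959 hPa

Category 2 begins at V = 83 kt.
Required ΔP = (83/6.4)^(1/0.659) = 12.969^1.517 ≈ 48.84 hPa.
P_c ≤ 1008 − 48.84 = 959.16, so the highest integer P_c is 959 hPa.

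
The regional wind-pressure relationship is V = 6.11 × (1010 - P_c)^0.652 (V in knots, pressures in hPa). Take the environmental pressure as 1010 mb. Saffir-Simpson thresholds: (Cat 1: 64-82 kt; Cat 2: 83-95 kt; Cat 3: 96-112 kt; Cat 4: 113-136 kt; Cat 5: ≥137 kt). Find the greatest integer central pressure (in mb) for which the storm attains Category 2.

955 mb

Category 2 begins at V = 83 kt.
Required ΔP = (83/6.11)^(1/0.652) = 13.584^1.534 ≈ 54.67 mb.
P_c ≤ 1010 − 54.67 = 955.33, so the highest integer P_c is 955 mb.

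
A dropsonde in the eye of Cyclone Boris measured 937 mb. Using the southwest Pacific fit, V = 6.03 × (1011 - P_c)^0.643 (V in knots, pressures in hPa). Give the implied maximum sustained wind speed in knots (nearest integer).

ΔP = 1011 − 937 = 74 mb.
74^0.643 ≈ 15.919.
V ≈ 6.03 × 15.919 ≈ 96.0 kt.

96 kt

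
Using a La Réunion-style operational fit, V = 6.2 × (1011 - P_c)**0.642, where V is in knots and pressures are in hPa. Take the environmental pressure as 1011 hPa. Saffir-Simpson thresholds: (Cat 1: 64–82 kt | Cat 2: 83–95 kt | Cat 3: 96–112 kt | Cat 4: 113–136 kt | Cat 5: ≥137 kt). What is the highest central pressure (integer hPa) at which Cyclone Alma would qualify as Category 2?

954 hPa

Category 2 begins at V = 83 kt.
Required ΔP = (83/6.2)^(1/0.642) = 13.387^1.558 ≈ 56.88 hPa.
P_c ≤ 1011 − 56.88 = 954.12, so the highest integer P_c is 954 hPa.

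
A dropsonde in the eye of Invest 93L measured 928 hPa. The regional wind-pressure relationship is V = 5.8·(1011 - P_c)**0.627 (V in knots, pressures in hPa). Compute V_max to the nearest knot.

ΔP = 1011 − 928 = 83 hPa.
83^0.627 ≈ 15.968.
V ≈ 5.8 × 15.968 ≈ 92.6 kt.

93 kt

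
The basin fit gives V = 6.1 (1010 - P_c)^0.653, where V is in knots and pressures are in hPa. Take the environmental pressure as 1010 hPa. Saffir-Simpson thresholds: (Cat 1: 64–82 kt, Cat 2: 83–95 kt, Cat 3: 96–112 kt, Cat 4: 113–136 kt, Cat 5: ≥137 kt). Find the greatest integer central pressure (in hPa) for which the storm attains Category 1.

Category 1 begins at V = 64 kt.
Required ΔP = (64/6.1)^(1/0.653) = 10.492^1.531 ≈ 36.59 hPa.
P_c ≤ 1010 − 36.59 = 973.41, so the highest integer P_c is 973 hPa.

973 hPa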